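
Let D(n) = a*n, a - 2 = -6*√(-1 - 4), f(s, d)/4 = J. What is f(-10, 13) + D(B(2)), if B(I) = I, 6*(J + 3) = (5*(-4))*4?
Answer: -184/3 - 12*I*√5 ≈ -61.333 - 26.833*I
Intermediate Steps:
J = -49/3 (J = -3 + ((5*(-4))*4)/6 = -3 + (-20*4)/6 = -3 + (⅙)*(-80) = -3 - 40/3 = -49/3 ≈ -16.333)
f(s, d) = -196/3 (f(s, d) = 4*(-49/3) = -196/3)
a = 2 - 6*I*√5 (a = 2 - 6*√(-1 - 4) = 2 - 6*I*√5 ≈ 2.0 - 13.416*I)
D(n) = n*(2 - 6*I*√5) (D(n) = (2 - 6*I*√5)*n = n*(2 - 6*I*√5))
f(-10, 13) + D(B(2)) = -196/3 + 2*2*(1 - 3*I*√5) = -196/3 + (4 - 12*I*√5) = -184/3 - 12*I*√5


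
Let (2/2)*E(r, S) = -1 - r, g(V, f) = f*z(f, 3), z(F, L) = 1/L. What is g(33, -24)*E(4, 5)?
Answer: 40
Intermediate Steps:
g(V, f) = f/3
E(r, S) = -1 - r
g(33, -24)*E(4, 5) = ((⅓)*(-24))*(-1 - 1*4) = -8*(-1 - 4) = -8*(-5) = 40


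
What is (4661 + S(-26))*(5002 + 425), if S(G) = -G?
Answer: 25436349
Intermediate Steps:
(4661 + S(-26))*(5002 + 425) = (4661 - 1*(-26))*(5002 + 425) = (4661 + 26)*5427 = 4687*5427 = 25436349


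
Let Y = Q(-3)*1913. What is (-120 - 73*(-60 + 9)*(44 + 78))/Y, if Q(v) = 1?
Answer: 454086/1913 ≈ 237.37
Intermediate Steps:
Y = 1913 (Y = 1*1913 = 1913)
(-120 - 73*(-60 + 9)*(44 + 78))/Y = (-120 - 73*(-60 + 9)*(44 + 78))/1913 = (-120 - (-3723)*122)*(1/1913) = (-120 - 73*(-6222))*(1/1913) = (-120 + 454206)*(1/1913) = 454086*(1/1913) = 454086/1913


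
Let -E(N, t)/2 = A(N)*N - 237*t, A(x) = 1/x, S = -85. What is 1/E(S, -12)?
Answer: -1/5690 ≈ -0.00017575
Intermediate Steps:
E(N, t) = -2 + 474*t (E(N, t) = -2*(N/N - 237*t) = -2*(1 - 237*t) = -2 + 474*t)
1/E(S, -12) = 1/(-2 + 474*(-12)) = 1/(-2 - 5688) = 1/(-5690) = -1/5690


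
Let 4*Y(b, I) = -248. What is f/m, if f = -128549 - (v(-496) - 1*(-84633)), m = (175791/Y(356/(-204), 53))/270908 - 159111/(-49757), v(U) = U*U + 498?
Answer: -11641916821512064/80719049093 ≈ -1.4423e+5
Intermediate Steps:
Y(b, I) = -62 (Y(b, I) = (1/4)*(-248) = -62)
v(U) = 498 + U**2 (v(U) = U**2 + 498 = 498 + U**2)
m = 242157147279/75975754552 (m = (175791/(-62))/270908 - 159111/(-49757) = (175791*(-1/62))*(1/270908) - 159111*(-1/49757) = -175791/62*1/270908 + 159111/49757 = -15981/1526936 + 159111/49757 = 242157147279/75975754552 ≈ 3.1873)
f = -459696 (f = -128549 - ((498 + (-496)**2) - 1*(-84633)) = -128549 - ((498 + 246016) + 84633) = -128549 - (246514 + 84633) = -128549 - 1*331147 = -128549 - 331147 = -459696)
f/m = -459696/242157147279/75975754552 = -459696*75975754552/242157147279 = -11641916821512064/80719049093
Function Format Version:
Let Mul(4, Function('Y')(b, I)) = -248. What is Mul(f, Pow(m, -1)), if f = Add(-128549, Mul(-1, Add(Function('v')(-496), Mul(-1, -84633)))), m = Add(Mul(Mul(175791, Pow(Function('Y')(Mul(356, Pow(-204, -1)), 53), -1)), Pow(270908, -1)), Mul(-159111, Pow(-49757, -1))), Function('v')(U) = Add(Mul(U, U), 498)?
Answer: Rational(-11641916821512064, 80719049093) ≈ -1.4423e+5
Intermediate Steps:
Function('Y')(b, I) = -62 (Function('Y')(b, I) = Mul(Rational(1, 4), -248) = -62)
Function('v')(U) = Add(498, Pow(U, 2)) (Function('v')(U) = Add(Pow(U, 2), 498) = Add(498, Pow(U, 2)))
m = Rational(242157147279, 75975754552) (m = Add(Mul(Mul(175791, Pow(-62, -1)), Pow(270908, -1)), Mul(-159111, Pow(-49757, -1))) = Add(Mul(Mul(175791, Rational(-1, 62)), Rational(1, 270908)), Mul(-159111, Rational(-1, 49757))) = Add(Mul(Rational(-175791, 62), Rational(1, 270908)), Rational(159111, 49757)) = Add(Rational(-15981, 1526936), Rational(159111, 49757)) = Rational(242157147279, 75975754552) ≈ 3.1873)
f = -459696 (f = Add(-128549, Mul(-1, Add(Add(498, Pow(-496, 2)), Mul(-1, -84633)))) = Add(-128549, Mul(-1, Add(Add(498, 246016), 84633))) = Add(-128549, Mul(-1, Add(246514, 84633))) = Add(-128549, Mul(-1, 331147)) = Add(-128549, -331147) = -459696)
Mul(f, Pow(m, -1)) = Mul(-459696, Pow(Rational(242157147279, 75975754552), -1)) = Mul(-459696, Rational(75975754552, 242157147279)) = Rational(-11641916821512064, 80719049093)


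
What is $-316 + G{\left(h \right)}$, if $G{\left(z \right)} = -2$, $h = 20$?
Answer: $-318$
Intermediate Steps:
$-316 + G{\left(h \right)} = -316 - 2 = -318$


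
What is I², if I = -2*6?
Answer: 144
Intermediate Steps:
I = -12 (I = -1*12 = -12)
I² = (-12)² = 144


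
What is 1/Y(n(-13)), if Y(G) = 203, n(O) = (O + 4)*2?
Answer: 1/203 ≈ 0.0049261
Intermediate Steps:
n(O) = 8 + 2*O (n(O) = (4 + O)*2 = 8 + 2*O)
1/Y(n(-13)) = 1/203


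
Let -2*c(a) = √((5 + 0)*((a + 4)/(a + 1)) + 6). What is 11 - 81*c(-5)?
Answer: 11 + 81*√29/4 ≈ 120.05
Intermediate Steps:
c(a) = -√(6 + 5*(4 + a)/(1 + a))/2 (c(a) = -√((5 + 0)*((a + 4)/(a + 1)) + 6)/2 = -√(5*((4 + a)/(1 + a)) + 6)/2 = -√(5*(4 + a)/(1 + a) + 6)/2 = -√(6 + 5*(4 + a)/(1 + a))/2)
11 - 81*c(-5) = 11 - (-81)*√((26 + 11*(-5))/(1 - 5))/2 = 11 - (-81)*√((26 - 55)/(-4))/2 = 11 - (-81)*√(-¼*(-29))/2 = 11 - (-81)*√(29/4)/2 = 11 - (-81)*√29/2/2 = 11 - (-81)*√29/4 = 11 + 81*√29/4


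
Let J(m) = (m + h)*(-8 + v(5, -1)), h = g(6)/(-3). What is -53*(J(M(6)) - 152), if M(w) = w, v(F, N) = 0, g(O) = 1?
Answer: 31376/3 ≈ 10459.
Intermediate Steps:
h = -⅓ (h = 1/(-3) = 1*(-⅓) = -⅓ ≈ -0.33333)
J(m) = 8/3 - 8*m (J(m) = (m - ⅓)*(-8 + 0) = (-⅓ + m)*(-8) = 8/3 - 8*m)
-53*(J(M(6)) - 152) = -53*((8/3 - 8*6) - 152) = -53*((8/3 - 48) - 152) = -53*(-136/3 - 152) = -53*(-592/3) = 31376/3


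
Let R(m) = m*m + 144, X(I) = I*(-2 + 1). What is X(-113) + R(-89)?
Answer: 8178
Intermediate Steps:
X(I) = -I (X(I) = I*(-1) = -I)
R(m) = 144 + m**2 (R(m) = m**2 + 144 = 144 + m**2)
X(-113) + R(-89) = -1*(-113) + (144 + (-89)**2) = 113 + (144 + 7921) = 113 + 8065 = 8178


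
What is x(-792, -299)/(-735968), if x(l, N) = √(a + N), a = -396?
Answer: -I*√695/735968 ≈ -3.5821e-5*I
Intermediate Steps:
x(l, N) = √(-396 + N)
x(-792, -299)/(-735968) = √(-396 - 299)/(-735968) = √(-695)*(-1/735968) = (I*√695)*(-1/735968) = -I*√695/735968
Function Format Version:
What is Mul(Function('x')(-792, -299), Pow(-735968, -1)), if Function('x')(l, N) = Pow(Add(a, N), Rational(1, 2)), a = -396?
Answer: Mul(Rational(-1, 735968), I, Pow(695, Rational(1, 2))) ≈ Mul(-3.5821e-5, I)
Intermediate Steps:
Function('x')(l, N) = Pow(Add(-396, N), Rational(1, 2))
Mul(Function('x')(-792, -299), Pow(-735968, -1)) = Mul(Pow(Add(-396, -299), Rational(1, 2)), Pow(-735968, -1)) = Mul(Pow(-695, Rational(1, 2)), Rational(-1, 735968)) = Mul(Mul(I, Pow(695, Rational(1, 2))), Rational(-1, 735968)) = Mul(Rational(-1, 735968), I, Pow(695, Rational(1, 2)))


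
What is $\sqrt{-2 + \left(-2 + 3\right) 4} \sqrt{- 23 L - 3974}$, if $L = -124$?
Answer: $2 i \sqrt{561} \approx 47.371 i$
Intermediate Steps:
$\sqrt{-2 + \left(-2 + 3\right) 4} \sqrt{- 23 L - 3974} = \sqrt{-2 + \left(-2 + 3\right) 4} \sqrt{\left(-23\right) \left(-124\right) - 3974} = \sqrt{-2 + 1 \cdot 4} \sqrt{2852 - 3974} = \sqrt{-2 + 4} \sqrt{-1122} = \sqrt{2} i \sqrt{1122} = 2 i \sqrt{561}$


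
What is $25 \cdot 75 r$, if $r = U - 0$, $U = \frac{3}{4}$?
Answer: $\frac{5625}{4} \approx 1406.3$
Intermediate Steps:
$U = \frac{3}{4}$ ($U = 3 \cdot \frac{1}{4} = \frac{3}{4} \approx 0.75$)
$r = \frac{3}{4}$ ($r = \frac{3}{4} - 0 = \frac{3}{4} + 0 = \frac{3}{4} \approx 0.75$)
$25 \cdot 75 r = 25 \cdot 75 \cdot \frac{3}{4} = 1875 \cdot \frac{3}{4} = \frac{5625}{4}$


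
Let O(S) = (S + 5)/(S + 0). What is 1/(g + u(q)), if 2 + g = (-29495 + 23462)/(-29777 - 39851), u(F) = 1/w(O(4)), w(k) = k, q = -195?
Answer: -626652/920495 ≈ -0.68078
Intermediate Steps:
O(S) = (5 + S)/S
u(F) = 4/9 (u(F) = 1/((5 + 4)/4) = 1/((¼)*9) = 1/(9/4) = 4/9)
g = -133223/69628 (g = -2 + (-29495 + 23462)/(-29777 - 39851) = -2 - 6033/(-69628) = -2 - 6033*(-1/69628) = -2 + 6033/69628 = -133223/69628 ≈ -1.9134)
1/(g + u(q)) = 1/(-133223/69628 + 4/9) = 1/(-920495/626652) = -626652/920495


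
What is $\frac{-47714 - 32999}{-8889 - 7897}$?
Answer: $\frac{80713}{16786} \approx 4.8083$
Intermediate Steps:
$\frac{-47714 - 32999}{-8889 - 7897} = - \frac{80713}{-16786} = \left(-80713\right) \left(- \frac{1}{16786}\right) = \frac{80713}{16786}$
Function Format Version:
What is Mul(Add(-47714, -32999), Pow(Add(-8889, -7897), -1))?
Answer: Rational(80713, 16786) ≈ 4.8083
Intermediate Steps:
Mul(Add(-47714, -32999), Pow(Add(-8889, -7897), -1)) = Mul(-80713, Pow(-16786, -1)) = Mul(-80713, Rational(-1, 16786)) = Rational(80713, 16786)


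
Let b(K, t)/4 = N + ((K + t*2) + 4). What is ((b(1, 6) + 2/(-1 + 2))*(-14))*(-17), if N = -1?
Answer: 15708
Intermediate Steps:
b(K, t) = 12 + 4*K + 8*t (b(K, t) = 4*(-1 + ((K + t*2) + 4)) = 4*(-1 + ((K + 2*t) + 4)) = 4*(-1 + (4 + K + 2*t)) = 4*(3 + K + 2*t) = 12 + 4*K + 8*t)
((b(1, 6) + 2/(-1 + 2))*(-14))*(-17) = (((12 + 4*1 + 8*6) + 2/(-1 + 2))*(-14))*(-17) = (((12 + 4 + 48) + 2/1)*(-14))*(-17) = ((64 + 2*1)*(-14))*(-17) = ((64 + 2)*(-14))*(-17) = (66*(-14))*(-17) = -924*(-17) = 15708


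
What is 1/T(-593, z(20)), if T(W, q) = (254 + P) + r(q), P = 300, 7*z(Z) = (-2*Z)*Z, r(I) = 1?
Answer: 1/555 ≈ 0.0018018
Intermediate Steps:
z(Z) = -2*Z²/7 (z(Z) = ((-2*Z)*Z)/7 = (-2*Z²)/7 = -2*Z²/7)
T(W, q) = 555 (T(W, q) = (254 + 300) + 1 = 554 + 1 = 555)
1/T(-593, z(20)) = 1/555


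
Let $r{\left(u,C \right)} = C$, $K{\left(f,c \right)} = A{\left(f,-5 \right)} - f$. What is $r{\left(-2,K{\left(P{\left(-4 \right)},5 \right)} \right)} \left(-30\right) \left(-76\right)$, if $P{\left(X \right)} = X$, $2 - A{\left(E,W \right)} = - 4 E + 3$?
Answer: $-29640$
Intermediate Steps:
$A{\left(E,W \right)} = -1 + 4 E$ ($A{\left(E,W \right)} = 2 - \left(- 4 E + 3\right) = 2 - \left(3 - 4 E\right) = 2 + \left(-3 + 4 E\right) = -1 + 4 E$)
$K{\left(f,c \right)} = -1 + 3 f$ ($K{\left(f,c \right)} = \left(-1 + 4 f\right) - f = -1 + 3 f$)
$r{\left(-2,K{\left(P{\left(-4 \right)},5 \right)} \right)} \left(-30\right) \left(-76\right) = \left(-1 + 3 \left(-4\right)\right) \left(-30\right) \left(-76\right) = \left(-1 - 12\right) \left(-30\right) \left(-76\right) = \left(-13\right) \left(-30\right) \left(-76\right) = 390 \left(-76\right) = -29640$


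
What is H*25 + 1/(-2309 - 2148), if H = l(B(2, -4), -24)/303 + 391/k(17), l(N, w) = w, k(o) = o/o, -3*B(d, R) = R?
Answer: 4399393174/450157 ≈ 9773.0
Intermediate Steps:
B(d, R) = -R/3
k(o) = 1
H = 39483/101 (H = -24/303 + 391/1 = -24*1/303 + 391*1 = -8/101 + 391 = 39483/101 ≈ 390.92)
H*25 + 1/(-2309 - 2148) = (39483/101)*25 + 1/(-2309 - 2148) = 987075/101 + 1/(-4457) = 987075/101 - 1/4457 = 4399393174/450157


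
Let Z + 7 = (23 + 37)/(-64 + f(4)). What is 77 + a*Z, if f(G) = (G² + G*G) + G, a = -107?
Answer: 7387/7 ≈ 1055.3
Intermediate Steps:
f(G) = G + 2*G² (f(G) = (G² + G²) + G = 2*G² + G = G + 2*G²)
Z = -64/7 (Z = -7 + (23 + 37)/(-64 + 4*(1 + 2*4)) = -7 + 60/(-64 + 4*(1 + 8)) = -7 + 60/(-64 + 4*9) = -7 + 60/(-64 + 36) = -7 + 60/(-28) = -7 + 60*(-1/28) = -7 - 15/7 = -64/7 ≈ -9.1429)
77 + a*Z = 77 - 107*(-64/7) = 77 + 6848/7 = 7387/7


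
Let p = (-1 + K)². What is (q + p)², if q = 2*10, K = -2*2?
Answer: 2025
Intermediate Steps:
K = -4
p = 25 (p = (-1 - 4)² = (-5)² = 25)
q = 20
(q + p)² = (20 + 25)² = 45² = 2025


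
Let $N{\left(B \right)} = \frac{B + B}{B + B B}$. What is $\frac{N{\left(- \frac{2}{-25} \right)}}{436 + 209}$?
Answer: $\frac{10}{3483} \approx 0.0028711$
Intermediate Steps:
$N{\left(B \right)} = \frac{2 B}{B + B^{2}}$
$\frac{N{\left(- \frac{2}{-25} \right)}}{436 + 209} = \frac{2 \frac{1}{1 - \frac{2}{-25}}}{436 + 209} = \frac{2 \frac{1}{1 - - \frac{2}{25}}}{645} = \frac{2 \frac{1}{1 + \frac{2}{25}}}{645} = \frac{2 \frac{1}{\frac{27}{25}}}{645} = \frac{2 \cdot \frac{25}{27}}{645} = \frac{1}{645} \cdot \frac{50}{27} = \frac{10}{3483}$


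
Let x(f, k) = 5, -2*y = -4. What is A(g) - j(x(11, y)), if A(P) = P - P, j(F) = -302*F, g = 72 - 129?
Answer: 1510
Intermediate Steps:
y = 2 (y = -1/2*(-4) = 2)
g = -57
A(P) = 0
A(g) - j(x(11, y)) = 0 - (-302)*5 = 0 - 1*(-1510) = 0 + 1510 = 1510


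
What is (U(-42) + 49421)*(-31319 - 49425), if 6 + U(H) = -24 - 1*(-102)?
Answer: -3996262792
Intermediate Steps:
U(H) = 72 (U(H) = -6 + (-24 - 1*(-102)) = -6 + (-24 + 102) = -6 + 78 = 72)
(U(-42) + 49421)*(-31319 - 49425) = (72 + 49421)*(-31319 - 49425) = 49493*(-80744) = -3996262792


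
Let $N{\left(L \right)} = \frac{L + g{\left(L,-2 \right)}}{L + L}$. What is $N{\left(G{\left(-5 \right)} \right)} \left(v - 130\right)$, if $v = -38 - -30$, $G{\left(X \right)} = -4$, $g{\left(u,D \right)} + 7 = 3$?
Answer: $-138$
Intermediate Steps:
$g{\left(u,D \right)} = -4$ ($g{\left(u,D \right)} = -7 + 3 = -4$)
$N{\left(L \right)} = \frac{-4 + L}{2 L}$ ($N{\left(L \right)} = \frac{L - 4}{L + L} = \frac{-4 + L}{2 L}$)
$v = -8$ ($v = -38 + 30 = -8$)
$N{\left(G{\left(-5 \right)} \right)} \left(v - 130\right) = \frac{-4 - 4}{2 \left(-4\right)} \left(-8 - 130\right) = \frac{1}{2} \left(- \frac{1}{4}\right) \left(-8\right) \left(-138\right) = 1 \left(-138\right) = -138$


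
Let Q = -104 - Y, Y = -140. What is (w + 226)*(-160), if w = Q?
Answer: -41920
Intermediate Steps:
Q = 36 (Q = -104 - 1*(-140) = -104 + 140 = 36)
w = 36
(w + 226)*(-160) = (36 + 226)*(-160) = 262*(-160) = -41920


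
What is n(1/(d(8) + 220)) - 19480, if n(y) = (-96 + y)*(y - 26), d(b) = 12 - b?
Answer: -852216511/50176 ≈ -16985.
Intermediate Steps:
n(y) = (-96 + y)*(-26 + y)
n(1/(d(8) + 220)) - 19480 = (2496 + (1/((12 - 1*8) + 220))**2 - 122/((12 - 1*8) + 220)) - 19480 = (2496 + (1/((12 - 8) + 220))**2 - 122/((12 - 8) + 220)) - 19480 = (2496 + (1/(4 + 220))**2 - 122/(4 + 220)) - 19480 = (2496 + (1/224)**2 - 122/224) - 19480 = (2496 + (1/224)**2 - 122*1/224) - 19480 = (2496 + 1/50176 - 61/112) - 19480 = 125211969/50176 - 19480 = -852216511/50176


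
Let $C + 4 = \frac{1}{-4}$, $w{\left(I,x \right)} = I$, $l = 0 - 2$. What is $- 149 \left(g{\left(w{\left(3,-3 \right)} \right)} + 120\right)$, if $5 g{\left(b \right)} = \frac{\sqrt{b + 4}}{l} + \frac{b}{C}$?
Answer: $- \frac{1518012}{85} + \frac{149 \sqrt{7}}{10} \approx -17820.0$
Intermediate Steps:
$l = -2$
$C = - \frac{17}{4}$ ($C = -4 + \frac{1}{-4} = -4 - \frac{1}{4} = - \frac{17}{4} \approx -4.25$)
$g{\left(b \right)} = - \frac{4 b}{85} - \frac{\sqrt{4 + b}}{10}$ ($g{\left(b \right)} = \frac{\frac{\sqrt{b + 4}}{-2} + \frac{b}{- \frac{17}{4}}}{5} = \frac{\sqrt{4 + b} \left(- \frac{1}{2}\right) + b \left(- \frac{4}{17}\right)}{5} = \frac{- \frac{\sqrt{4 + b}}{2} - \frac{4 b}{17}}{5} = \frac{- \frac{4 b}{17} - \frac{\sqrt{4 + b}}{2}}{5} = - \frac{4 b}{85} - \frac{\sqrt{4 + b}}{10}$)
$- 149 \left(g{\left(w{\left(3,-3 \right)} \right)} + 120\right) = - 149 \left(\left(\left(- \frac{4}{85}\right) 3 - \frac{\sqrt{4 + 3}}{10}\right) + 120\right) = - 149 \left(\left(- \frac{12}{85} - \frac{\sqrt{7}}{10}\right) + 120\right) = - 149 \left(\frac{10188}{85} - \frac{\sqrt{7}}{10}\right) = - \frac{1518012}{85} + \frac{149 \sqrt{7}}{10}$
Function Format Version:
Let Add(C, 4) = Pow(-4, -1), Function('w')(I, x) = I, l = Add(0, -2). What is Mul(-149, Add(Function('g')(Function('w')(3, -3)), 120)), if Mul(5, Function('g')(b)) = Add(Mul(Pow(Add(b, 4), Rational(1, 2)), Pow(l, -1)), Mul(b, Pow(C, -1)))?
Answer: Add(Rational(-1518012, 85), Mul(Rational(149, 10), Pow(7, Rational(1, 2)))) ≈ -17820.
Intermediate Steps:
l = -2
C = Rational(-17, 4) (C = Add(-4, Pow(-4, -1)) = Add(-4, Rational(-1, 4)) = Rational(-17, 4) ≈ -4.2500)
Function('g')(b) = Add(Mul(Rational(-4, 85), b), Mul(Rational(-1, 10), Pow(Add(4, b), Rational(1, 2)))) (Function('g')(b) = Mul(Rational(1, 5), Add(Mul(Pow(Add(b, 4), Rational(1, 2)), Pow(-2, -1)), Mul(b, Pow(Rational(-17, 4), -1)))) = Mul(Rational(1, 5), Add(Mul(Pow(Add(4, b), Rational(1, 2)), Rational(-1, 2)), Mul(b, Rational(-4, 17)))) = Mul(Rational(1, 5), Add(Mul(Rational(-1, 2), Pow(Add(4, b), Rational(1, 2))), Mul(Rational(-4, 17), b))) = Mul(Rational(1, 5), Add(Mul(Rational(-4, 17), b), Mul(Rational(-1, 2), Pow(Add(4, b), Rational(1, 2))))) = Add(Mul(Rational(-4, 85), b), Mul(Rational(-1, 10), Pow(Add(4, b), Rational(1, 2)))))
Mul(-149, Add(Function('g')(Function('w')(3, -3)), 120)) = Mul(-149, Add(Add(Mul(Rational(-4, 85), 3), Mul(Rational(-1, 10), Pow(Add(4, 3), Rational(1, 2)))), 120)) = Mul(-149, Add(Add(Rational(-12, 85), Mul(Rational(-1, 10), Pow(7, Rational(1, 2)))), 120)) = Mul(-149, Add(Rational(10188, 85), Mul(Rational(-1, 10), Pow(7, Rational(1, 2))))) = Add(Rational(-1518012, 85), Mul(Rational(149, 10), Pow(7, Rational(1, 2))))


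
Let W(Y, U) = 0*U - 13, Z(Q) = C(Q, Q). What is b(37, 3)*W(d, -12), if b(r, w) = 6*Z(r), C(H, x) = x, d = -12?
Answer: -2886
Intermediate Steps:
Z(Q) = Q
W(Y, U) = -13 (W(Y, U) = 0 - 13 = -13)
b(r, w) = 6*r
b(37, 3)*W(d, -12) = (6*37)*(-13) = 222*(-13) = -2886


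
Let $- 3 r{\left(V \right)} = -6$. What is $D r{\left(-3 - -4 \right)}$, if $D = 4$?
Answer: $8$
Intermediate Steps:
$r{\left(V \right)} = 2$ ($r{\left(V \right)} = \left(- \frac{1}{3}\right) \left(-6\right) = 2$)
$D r{\left(-3 - -4 \right)} = 4 \cdot 2 = 8$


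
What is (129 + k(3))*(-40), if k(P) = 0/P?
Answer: -5160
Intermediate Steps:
k(P) = 0
(129 + k(3))*(-40) = (129 + 0)*(-40) = 129*(-40) = -5160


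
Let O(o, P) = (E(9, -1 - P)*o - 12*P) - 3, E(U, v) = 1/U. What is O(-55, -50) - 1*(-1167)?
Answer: 15821/9 ≈ 1757.9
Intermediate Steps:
O(o, P) = -3 - 12*P + o/9 (O(o, P) = (o/9 - 12*P) - 3 = (-12*P + o/9) - 3 = -3 - 12*P + o/9)
O(-55, -50) - 1*(-1167) = (-3 - 12*(-50) + (1/9)*(-55)) - 1*(-1167) = (-3 + 600 - 55/9) + 1167 = 5318/9 + 1167 = 15821/9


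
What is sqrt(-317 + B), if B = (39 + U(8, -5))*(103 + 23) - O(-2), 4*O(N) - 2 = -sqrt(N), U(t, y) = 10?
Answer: sqrt(23426 + I*sqrt(2))/2 ≈ 76.528 + 0.00231*I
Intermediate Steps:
O(N) = 1/2 - sqrt(N)/4 (O(N) = 1/2 + (-sqrt(N))/4 = 1/2 - sqrt(N)/4)
B = 12347/2 + I*sqrt(2)/4 (B = (39 + 10)*(103 + 23) - (1/2 - I*sqrt(2)/4) = 49*126 - (1/2 - I*sqrt(2)/4) = 6174 - (1/2 - I*sqrt(2)/4) = 6174 + (-1/2 + I*sqrt(2)/4) = 12347/2 + I*sqrt(2)/4 ≈ 6173.5 + 0.35355*I)
sqrt(-317 + B) = sqrt(-317 + (12347/2 + I*sqrt(2)/4)) = sqrt(11713/2 + I*sqrt(2)/4)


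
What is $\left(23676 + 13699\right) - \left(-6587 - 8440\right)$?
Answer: $52402$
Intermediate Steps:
$\left(23676 + 13699\right) - \left(-6587 - 8440\right) = 37375 - -15027 = 37375 + 15027 = 52402$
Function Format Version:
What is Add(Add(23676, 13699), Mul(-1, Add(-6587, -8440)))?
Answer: 52402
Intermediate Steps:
Add(Add(23676, 13699), Mul(-1, Add(-6587, -8440))) = Add(37375, Mul(-1, -15027)) = Add(37375, 15027) = 52402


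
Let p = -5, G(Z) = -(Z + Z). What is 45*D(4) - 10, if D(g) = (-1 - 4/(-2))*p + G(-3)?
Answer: 35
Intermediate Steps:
G(Z) = -2*Z
D(g) = 1 (D(g) = (-1 - 4/(-2))*(-5) - 2*(-3) = (-1 - ½*(-4))*(-5) + 6 = (-1 + 2)*(-5) + 6 = 1*(-5) + 6 = -5 + 6 = 1)
45*D(4) - 10 = 45*1 - 10 = 45 - 10 = 35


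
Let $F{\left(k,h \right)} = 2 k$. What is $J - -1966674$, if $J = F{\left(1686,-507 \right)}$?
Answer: $1970046$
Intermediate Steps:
$J = 3372$ ($J = 2 \cdot 1686 = 3372$)
$J - -1966674 = 3372 - -1966674 = 3372 + 1966674 = 1970046$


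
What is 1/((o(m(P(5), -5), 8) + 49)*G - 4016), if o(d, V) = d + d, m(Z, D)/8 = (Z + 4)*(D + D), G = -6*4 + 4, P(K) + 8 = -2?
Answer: -1/24196 ≈ -4.1329e-5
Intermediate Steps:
P(K) = -10 (P(K) = -8 - 2 = -10)
G = -20 (G = -24 + 4 = -20)
m(Z, D) = 16*D*(4 + Z) (m(Z, D) = 8*((Z + 4)*(D + D)) = 8*((4 + Z)*(2*D)) = 8*(2*D*(4 + Z)) = 16*D*(4 + Z))
o(d, V) = 2*d
1/((o(m(P(5), -5), 8) + 49)*G - 4016) = 1/((2*(16*(-5)*(4 - 10)) + 49)*(-20) - 4016) = 1/((2*(16*(-5)*(-6)) + 49)*(-20) - 4016) = 1/((2*480 + 49)*(-20) - 4016) = 1/((960 + 49)*(-20) - 4016) = 1/(1009*(-20) - 4016) = 1/(-20180 - 4016) = 1/(-24196) = -1/24196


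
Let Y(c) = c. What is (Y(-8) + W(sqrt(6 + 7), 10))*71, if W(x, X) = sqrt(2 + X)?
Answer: -568 + 142*sqrt(3) ≈ -322.05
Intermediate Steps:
(Y(-8) + W(sqrt(6 + 7), 10))*71 = (-8 + sqrt(2 + 10))*71 = (-8 + sqrt(12))*71 = (-8 + 2*sqrt(3))*71 = -568 + 142*sqrt(3)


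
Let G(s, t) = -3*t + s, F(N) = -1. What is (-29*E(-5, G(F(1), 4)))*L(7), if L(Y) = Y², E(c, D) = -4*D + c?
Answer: -66787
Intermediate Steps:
G(s, t) = s - 3*t
E(c, D) = c - 4*D
(-29*E(-5, G(F(1), 4)))*L(7) = -29*(-5 - 4*(-1 - 3*4))*7² = -29*(-5 - 4*(-1 - 12))*49 = -29*(-5 - 4*(-13))*49 = -29*(-5 + 52)*49 = -29*47*49 = -1363*49 = -66787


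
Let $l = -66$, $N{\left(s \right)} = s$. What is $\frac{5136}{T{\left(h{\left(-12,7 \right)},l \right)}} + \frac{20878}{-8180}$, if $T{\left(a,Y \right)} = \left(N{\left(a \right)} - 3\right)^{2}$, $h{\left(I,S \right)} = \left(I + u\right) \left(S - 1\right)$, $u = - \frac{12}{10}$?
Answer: $- \frac{412736773}{230295630} \approx -1.7922$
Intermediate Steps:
$u = - \frac{6}{5}$ ($u = \left(-12\right) \frac{1}{10} = - \frac{6}{5} \approx -1.2$)
$h{\left(I,S \right)} = \left(-1 + S\right) \left(- \frac{6}{5} + I\right)$ ($h{\left(I,S \right)} = \left(I - \frac{6}{5}\right) \left(S - 1\right) = \left(- \frac{6}{5} + I\right) \left(-1 + S\right) = \left(-1 + S\right) \left(- \frac{6}{5} + I\right)$)
$T{\left(a,Y \right)} = \left(-3 + a\right)^{2}$ ($T{\left(a,Y \right)} = \left(a - 3\right)^{2} = \left(-3 + a\right)^{2}$)
$\frac{5136}{T{\left(h{\left(-12,7 \right)},l \right)}} + \frac{20878}{-8180} = \frac{5136}{\left(-3 - \frac{396}{5}\right)^{2}} + \frac{20878}{-8180} = \frac{5136}{\left(-3 + \left(\frac{6}{5} + 12 - \frac{42}{5} - 84\right)\right)^{2}} + 20878 \left(- \frac{1}{8180}\right) = \frac{5136}{\left(-3 - \frac{396}{5}\right)^{2}} - \frac{10439}{4090} = \frac{5136}{\left(- \frac{411}{5}\right)^{2}} - \frac{10439}{4090} = \frac{5136}{\frac{168921}{25}} - \frac{10439}{4090} = 5136 \cdot \frac{25}{168921} - \frac{10439}{4090} = \frac{42800}{56307} - \frac{10439}{4090} = - \frac{412736773}{230295630}$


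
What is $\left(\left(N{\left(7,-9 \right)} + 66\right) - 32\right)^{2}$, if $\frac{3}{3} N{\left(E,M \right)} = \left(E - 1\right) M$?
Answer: $400$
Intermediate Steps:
$N{\left(E,M \right)} = M \left(-1 + E\right)$ ($N{\left(E,M \right)} = \left(E - 1\right) M = \left(-1 + E\right) M = M \left(-1 + E\right)$)
$\left(\left(N{\left(7,-9 \right)} + 66\right) - 32\right)^{2} = \left(\left(- 9 \left(-1 + 7\right) + 66\right) - 32\right)^{2} = \left(\left(\left(-9\right) 6 + 66\right) - 32\right)^{2} = \left(\left(-54 + 66\right) - 32\right)^{2} = \left(12 - 32\right)^{2} = \left(-20\right)^{2} = 400$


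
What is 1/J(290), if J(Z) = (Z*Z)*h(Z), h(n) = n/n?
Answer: 1/84100 ≈ 1.1891e-5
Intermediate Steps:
h(n) = 1
J(Z) = Z² (J(Z) = (Z*Z)*1 = Z²*1 = Z²)
1/J(290) = 1/(290²) = 1/84100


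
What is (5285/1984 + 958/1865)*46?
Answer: 270415531/1850080 ≈ 146.16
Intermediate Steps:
(5285/1984 + 958/1865)*46 = (11757197/3700160)*46 = 270415531/1850080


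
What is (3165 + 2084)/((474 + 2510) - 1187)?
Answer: 5249/1797 ≈ 2.9210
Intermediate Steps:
(3165 + 2084)/((474 + 2510) - 1187) = 5249/(2984 - 1187) = 5249/1797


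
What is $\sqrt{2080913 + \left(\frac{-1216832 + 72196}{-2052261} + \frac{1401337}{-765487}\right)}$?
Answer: $\frac{\sqrt{570626546353094817750080777318}}{523659705369} \approx 1442.5$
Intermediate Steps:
$\sqrt{2080913 + \left(\frac{-1216832 + 72196}{-2052261} + \frac{1401337}{-765487}\right)} = \sqrt{2080913 + \left(\left(-1144636\right) \left(- \frac{1}{2052261}\right) + 1401337 \left(- \frac{1}{765487}\right)\right)} = \sqrt{2080913 + \left(\frac{1144636}{2052261} - \frac{1401337}{765487}\right)} = \sqrt{2080913 - \frac{1999705295225}{1570979116107}} = \sqrt{\frac{3269068865730270466}{1570979116107}} = \frac{\sqrt{570626546353094817750080777318}}{523659705369}$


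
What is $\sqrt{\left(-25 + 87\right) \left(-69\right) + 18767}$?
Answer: $\sqrt{14489} \approx 120.37$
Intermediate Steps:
$\sqrt{\left(-25 + 87\right) \left(-69\right) + 18767} = \sqrt{62 \left(-69\right) + 18767} = \sqrt{-4278 + 18767} = \sqrt{14489}$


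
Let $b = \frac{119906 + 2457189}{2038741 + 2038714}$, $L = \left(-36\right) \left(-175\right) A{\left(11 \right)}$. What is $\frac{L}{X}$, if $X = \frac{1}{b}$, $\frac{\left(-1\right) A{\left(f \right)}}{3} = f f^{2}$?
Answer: $- \frac{12965828822100}{815491} \approx -1.5899 \cdot 10^{7}$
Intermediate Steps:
$A{\left(f \right)} = - 3 f^{3}$ ($A{\left(f \right)} = - 3 f f^{2} = - 3 f^{3}$)
$L = -25155900$ ($L = \left(-36\right) \left(-175\right) \left(- 3 \cdot 11^{3}\right) = 6300 \left(\left(-3\right) 1331\right) = 6300 \left(-3993\right) = -25155900$)
$b = \frac{515419}{815491}$ ($b = \frac{2577095}{4077455} = 2577095 \cdot \frac{1}{4077455} = \frac{515419}{815491} \approx 0.63204$)
$X = \frac{815491}{515419}$ ($X = \frac{1}{\frac{515419}{815491}} = \frac{815491}{515419} \approx 1.5822$)
$\frac{L}{X} = - \frac{25155900}{\frac{815491}{515419}} = \left(-25155900\right) \frac{515419}{815491} = - \frac{12965828822100}{815491}$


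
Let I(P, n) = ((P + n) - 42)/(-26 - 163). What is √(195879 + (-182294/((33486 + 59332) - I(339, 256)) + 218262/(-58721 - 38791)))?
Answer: √81236558761267831028686405/20365096790 ≈ 442.58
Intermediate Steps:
I(P, n) = 2/9 - P/189 - n/189 (I(P, n) = (-42 + P + n)/(-189) = (-42 + P + n)*(-1/189) = 2/9 - P/189 - n/189)
√(195879 + (-182294/((33486 + 59332) - I(339, 256)) + 218262/(-58721 - 38791))) = √(195879 + (-182294/((33486 + 59332) - (2/9 - 1/189*339 - 1/189*256)) + 218262/(-58721 - 38791))) = √(195879 + (-182294/(92818 - (2/9 - 113/63 - 256/189)) + 218262/(-97512))) = √(195879 + (-182294/(92818 - 1*(-79/27)) + 218262*(-1/97512))) = √(195879 + (-182294/(92818 + 79/27) - 36377/16252)) = √(195879 + (-182294/2506165/27 - 36377/16252)) = √(195879 + (-182294*27/2506165 - 36377/16252)) = √(195879 + (-4921938/2506165 - 36377/16252)) = √(195879 - 171158100581/40730193580) = √(7978018430156239/40730193580) = √81236558761267831028686405/20365096790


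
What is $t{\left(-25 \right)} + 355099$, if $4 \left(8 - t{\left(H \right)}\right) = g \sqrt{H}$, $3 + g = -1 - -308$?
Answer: $355107 - 380 i \approx 3.5511 \cdot 10^{5} - 380.0 i$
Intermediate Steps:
$g = 304$ ($g = -3 - -307 = -3 + \left(-1 + 308\right) = -3 + 307 = 304$)
$t{\left(H \right)} = 8 - 76 \sqrt{H}$ ($t{\left(H \right)} = 8 - \frac{304 \sqrt{H}}{4} = 8 - 76 \sqrt{H}$)
$t{\left(-25 \right)} + 355099 = \left(8 - 76 \sqrt{-25}\right) + 355099 = \left(8 - 76 \cdot 5 i\right) + 355099 = \left(8 - 380 i\right) + 355099 = 355107 - 380 i$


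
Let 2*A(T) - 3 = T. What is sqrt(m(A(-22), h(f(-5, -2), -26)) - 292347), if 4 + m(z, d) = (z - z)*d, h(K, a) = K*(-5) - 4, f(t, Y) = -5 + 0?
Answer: I*sqrt(292351) ≈ 540.7*I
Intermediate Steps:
f(t, Y) = -5
h(K, a) = -4 - 5*K (h(K, a) = -5*K - 4 = -4 - 5*K)
A(T) = 3/2 + T/2
m(z, d) = -4 (m(z, d) = -4 + (z - z)*d = -4 + 0*d = -4 + 0 = -4)
sqrt(m(A(-22), h(f(-5, -2), -26)) - 292347) = sqrt(-4 - 292347) = sqrt(-292351) = I*sqrt(292351)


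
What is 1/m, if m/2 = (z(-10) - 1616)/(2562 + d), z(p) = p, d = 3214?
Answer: -1444/813 ≈ -1.7761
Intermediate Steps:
m = -813/1444 (m = 2*((-10 - 1616)/(2562 + 3214)) = 2*(-1626/5776) = 2*(-1626*1/5776) = 2*(-813/2888) = -813/1444 ≈ -0.56302)
1/m = 1/(-813/1444) = -1444/813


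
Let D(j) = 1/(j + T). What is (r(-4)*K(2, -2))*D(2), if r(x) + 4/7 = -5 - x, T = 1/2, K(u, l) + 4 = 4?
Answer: 0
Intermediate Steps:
K(u, l) = 0 (K(u, l) = -4 + 4 = 0)
T = ½ (T = 1*(½) = ½ ≈ 0.50000)
r(x) = -39/7 - x (r(x) = -4/7 + (-5 - x) = -39/7 - x)
D(j) = 1/(½ + j) (D(j) = 1/(j + ½) = 1/(½ + j))
(r(-4)*K(2, -2))*D(2) = ((-39/7 - 1*(-4))*0)*(2/(1 + 2*2)) = ((-39/7 + 4)*0)*(2/(1 + 4)) = (-11/7*0)*(2/5) = 0*(2*(⅕)) = 0*(⅖) = 0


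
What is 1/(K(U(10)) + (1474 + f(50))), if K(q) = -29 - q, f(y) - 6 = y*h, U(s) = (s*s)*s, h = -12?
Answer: -1/149 ≈ -0.0067114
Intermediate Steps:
U(s) = s³ (U(s) = s²*s = s³)
f(y) = 6 - 12*y (f(y) = 6 + y*(-12) = 6 - 12*y)
1/(K(U(10)) + (1474 + f(50))) = 1/((-29 - 1*10³) + (1474 + (6 - 12*50))) = 1/((-29 - 1*1000) + (1474 + (6 - 600))) = 1/((-29 - 1000) + (1474 - 594)) = 1/(-1029 + 880) = 1/(-149) = -1/149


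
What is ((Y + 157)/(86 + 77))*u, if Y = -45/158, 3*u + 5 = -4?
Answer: -74283/25754 ≈ -2.8843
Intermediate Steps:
u = -3 (u = -5/3 + (1/3)*(-4) = -5/3 - 4/3 = -3)
Y = -45/158 (Y = -45*1/158 = -45/158 ≈ -0.28481)
((Y + 157)/(86 + 77))*u = ((-45/158 + 157)/(86 + 77))*(-3) = ((24761/158)/163)*(-3) = ((24761/158)*(1/163))*(-3) = (24761/25754)*(-3) = -74283/25754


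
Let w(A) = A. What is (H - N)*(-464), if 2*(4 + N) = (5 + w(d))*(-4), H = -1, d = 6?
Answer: -11600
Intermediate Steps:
N = -26 (N = -4 + ((5 + 6)*(-4))/2 = -4 + (11*(-4))/2 = -4 + (½)*(-44) = -4 - 22 = -26)
(H - N)*(-464) = (-1 - 1*(-26))*(-464) = (-1 + 26)*(-464) = 25*(-464) = -11600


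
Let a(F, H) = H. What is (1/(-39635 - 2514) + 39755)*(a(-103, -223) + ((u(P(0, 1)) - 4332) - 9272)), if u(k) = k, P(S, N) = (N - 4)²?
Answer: -23153903620092/42149 ≈ -5.4934e+8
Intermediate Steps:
P(S, N) = (-4 + N)²
(1/(-39635 - 2514) + 39755)*(a(-103, -223) + ((u(P(0, 1)) - 4332) - 9272)) = (1/(-39635 - 2514) + 39755)*(-223 + (((-4 + 1)² - 4332) - 9272)) = (1/(-42149) + 39755)*(-223 + (((-3)² - 4332) - 9272)) = (-1/42149 + 39755)*(-223 + ((9 - 4332) - 9272)) = 1675633494*(-223 + (-4323 - 9272))/42149 = 1675633494*(-223 - 13595)/42149 = (1675633494/42149)*(-13818) = -23153903620092/42149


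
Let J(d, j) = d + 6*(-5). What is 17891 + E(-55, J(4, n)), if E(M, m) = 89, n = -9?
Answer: 17980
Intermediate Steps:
J(d, j) = -30 + d (J(d, j) = d - 30 = -30 + d)
17891 + E(-55, J(4, n)) = 17891 + 89 = 17980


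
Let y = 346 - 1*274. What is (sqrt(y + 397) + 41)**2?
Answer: (41 + sqrt(469))**2 ≈ 3925.8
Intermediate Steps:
y = 72 (y = 346 - 274 = 72)
(sqrt(y + 397) + 41)**2 = (sqrt(72 + 397) + 41)**2 = (sqrt(469) + 41)**2 = (41 + sqrt(469))**2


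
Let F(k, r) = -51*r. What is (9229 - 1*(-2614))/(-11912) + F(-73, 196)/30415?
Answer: -68468171/51757640 ≈ -1.3229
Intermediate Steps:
(9229 - 1*(-2614))/(-11912) + F(-73, 196)/30415 = (9229 - 1*(-2614))/(-11912) - 51*196/30415 = (9229 + 2614)*(-1/11912) - 9996*1/30415 = 11843*(-1/11912) - 1428/4345 = -11843/11912 - 1428/4345 = -68468171/51757640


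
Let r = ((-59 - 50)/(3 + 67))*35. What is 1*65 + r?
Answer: 21/2 ≈ 10.500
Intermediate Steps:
r = -109/2 (r = -109/70*35 = -109/2 ≈ -54.500)
1*65 + r = 1*65 - 109/2 = 65 - 109/2 = 21/2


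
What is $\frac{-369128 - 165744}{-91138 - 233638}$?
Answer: $\frac{66859}{40597} \approx 1.6469$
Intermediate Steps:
$\frac{-369128 - 165744}{-91138 - 233638} = - \frac{534872}{-324776} = \left(-534872\right) \left(- \frac{1}{324776}\right) = \frac{66859}{40597}$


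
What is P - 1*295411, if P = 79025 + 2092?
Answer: -214294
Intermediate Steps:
P = 81117
P - 1*295411 = 81117 - 1*295411 = 81117 - 295411 = -214294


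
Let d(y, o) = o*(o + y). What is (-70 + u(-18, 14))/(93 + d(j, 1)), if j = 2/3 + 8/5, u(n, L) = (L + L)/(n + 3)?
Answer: -539/722 ≈ -0.74654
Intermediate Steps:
u(n, L) = 2*L/(3 + n) (u(n, L) = (2*L)/(3 + n) = 2*L/(3 + n))
j = 34/15 (j = 2*(⅓) + 8*(⅕) = ⅔ + 8/5 = 34/15 ≈ 2.2667)
(-70 + u(-18, 14))/(93 + d(j, 1)) = (-70 + 2*14/(3 - 18))/(93 + 1*(1 + 34/15)) = (-70 + 2*14/(-15))/(93 + 1*(49/15)) = (-70 + 2*14*(-1/15))/(93 + 49/15) = (-70 - 28/15)/(1444/15) = -1078/15*15/1444 = -539/722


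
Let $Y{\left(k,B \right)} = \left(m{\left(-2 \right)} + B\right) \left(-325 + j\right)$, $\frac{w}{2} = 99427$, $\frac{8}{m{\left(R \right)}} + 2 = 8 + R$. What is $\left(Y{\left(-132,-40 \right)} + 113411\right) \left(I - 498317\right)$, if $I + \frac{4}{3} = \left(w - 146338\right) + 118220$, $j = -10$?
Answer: $-41321563109$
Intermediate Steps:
$m{\left(R \right)} = \frac{8}{6 + R}$ ($m{\left(R \right)} = \frac{8}{-2 + \left(8 + R\right)} = \frac{8}{6 + R}$)
$w = 198854$ ($w = 2 \cdot 99427 = 198854$)
$Y{\left(k,B \right)} = -670 - 335 B$ ($Y{\left(k,B \right)} = \left(\frac{8}{6 - 2} + B\right) \left(-325 - 10\right) = \left(\frac{8}{4} + B\right) \left(-335\right) = \left(8 \cdot \frac{1}{4} + B\right) \left(-335\right) = \left(2 + B\right) \left(-335\right) = -670 - 335 B$)
$I = \frac{512204}{3}$ ($I = - \frac{4}{3} + \left(\left(198854 - 146338\right) + 118220\right) = - \frac{4}{3} + \left(52516 + 118220\right) = - \frac{4}{3} + 170736 = \frac{512204}{3} \approx 1.7073 \cdot 10^{5}$)
$\left(Y{\left(-132,-40 \right)} + 113411\right) \left(I - 498317\right) = \left(\left(-670 - -13400\right) + 113411\right) \left(\frac{512204}{3} - 498317\right) = \left(\left(-670 + 13400\right) + 113411\right) \left(- \frac{982747}{3}\right) = \left(12730 + 113411\right) \left(- \frac{982747}{3}\right) = 126141 \left(- \frac{982747}{3}\right) = -41321563109$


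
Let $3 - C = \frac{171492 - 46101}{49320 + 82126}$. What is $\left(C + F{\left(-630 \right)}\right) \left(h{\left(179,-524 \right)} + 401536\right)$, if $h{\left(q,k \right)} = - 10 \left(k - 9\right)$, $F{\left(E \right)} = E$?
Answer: $- \frac{2398824771327}{9389} \approx -2.5549 \cdot 10^{8}$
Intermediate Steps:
$h{\left(q,k \right)} = 90 - 10 k$ ($h{\left(q,k \right)} = - 10 \left(-9 + k\right) = 90 - 10 k$)
$C = \frac{38421}{18778}$ ($C = 3 - \frac{171492 - 46101}{49320 + 82126} = 3 - \frac{171492 - 46101}{131446} = 3 - 125391 \cdot \frac{1}{131446} = 3 - \frac{17913}{18778} = \frac{38421}{18778} \approx 2.0461$)
$\left(C + F{\left(-630 \right)}\right) \left(h{\left(179,-524 \right)} + 401536\right) = \left(\frac{38421}{18778} - 630\right) \left(\left(90 - -5240\right) + 401536\right) = - \frac{11791719 \left(\left(90 + 5240\right) + 401536\right)}{18778} = - \frac{11791719 \left(5330 + 401536\right)}{18778} = \left(- \frac{11791719}{18778}\right) 406866 = - \frac{2398824771327}{9389}$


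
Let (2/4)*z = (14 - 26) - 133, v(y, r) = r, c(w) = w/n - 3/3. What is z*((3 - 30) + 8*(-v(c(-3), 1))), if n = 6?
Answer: 10150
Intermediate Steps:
c(w) = -1 + w/6 (c(w) = w/6 - 3/3 = w*(1/6) - 3*1/3 = w/6 - 1 = -1 + w/6)
z = -290 (z = 2*((14 - 26) - 133) = 2*(-12 - 133) = 2*(-145) = -290)
z*((3 - 30) + 8*(-v(c(-3), 1))) = -290*((3 - 30) + 8*(-1*1)) = -290*(-27 + 8*(-1)) = -290*(-27 - 8) = -290*(-35) = 10150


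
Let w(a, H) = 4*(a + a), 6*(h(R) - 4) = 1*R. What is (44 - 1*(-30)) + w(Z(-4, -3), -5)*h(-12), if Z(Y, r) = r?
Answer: 26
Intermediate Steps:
h(R) = 4 + R/6 (h(R) = 4 + (1*R)/6 = 4 + R/6)
w(a, H) = 8*a (w(a, H) = 4*(2*a) = 8*a)
(44 - 1*(-30)) + w(Z(-4, -3), -5)*h(-12) = (44 - 1*(-30)) + (8*(-3))*(4 + (1/6)*(-12)) = (44 + 30) - 24*(4 - 2) = 74 - 24*2 = 74 - 48 = 26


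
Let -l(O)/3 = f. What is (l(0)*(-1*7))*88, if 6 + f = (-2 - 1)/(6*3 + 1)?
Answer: -216216/19 ≈ -11380.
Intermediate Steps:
f = -117/19 (f = -6 + (-2 - 1)/(6*3 + 1) = -6 - 3/(18 + 1) = -6 - 3/19 = -117/19 ≈ -6.1579)
l(O) = 351/19 (l(O) = -3*(-117/19) = 351/19)
(l(0)*(-1*7))*88 = (351*(-1*7)/19)*88 = ((351/19)*(-7))*88 = -2457/19*88 = -216216/19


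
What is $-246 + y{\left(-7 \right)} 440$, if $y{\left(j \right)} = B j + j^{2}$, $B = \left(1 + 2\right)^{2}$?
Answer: $-6406$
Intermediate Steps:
$B = 9$ ($B = 3^{2} = 9$)
$y{\left(j \right)} = j^{2} + 9 j$ ($y{\left(j \right)} = 9 j + j^{2} = j^{2} + 9 j$)
$-246 + y{\left(-7 \right)} 440 = -246 + - 7 \left(9 - 7\right) 440 = -246 + \left(-7\right) 2 \cdot 440 = -246 - 6160 = -6406$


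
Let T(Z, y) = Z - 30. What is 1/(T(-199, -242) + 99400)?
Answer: 1/99171 ≈ 1.0084e-5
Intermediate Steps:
T(Z, y) = -30 + Z
1/(T(-199, -242) + 99400) = 1/((-30 - 199) + 99400) = 1/(-229 + 99400) = 1/99171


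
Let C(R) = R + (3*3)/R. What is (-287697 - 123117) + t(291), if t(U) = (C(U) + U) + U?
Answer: -39764274/97 ≈ -4.0994e+5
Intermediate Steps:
C(R) = R + 9/R
t(U) = 3*U + 9/U (t(U) = ((U + 9/U) + U) + U = (2*U + 9/U) + U = 3*U + 9/U)
(-287697 - 123117) + t(291) = (-287697 - 123117) + (3*291 + 9/291) = -410814 + (873 + 9*(1/291)) = -410814 + (873 + 3/97) = -410814 + 84684/97 = -39764274/97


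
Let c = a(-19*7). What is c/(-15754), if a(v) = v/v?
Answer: -1/15754 ≈ -6.3476e-5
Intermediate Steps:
a(v) = 1
c = 1
c/(-15754) = 1/(-15754) = 1*(-1/15754) = -1/15754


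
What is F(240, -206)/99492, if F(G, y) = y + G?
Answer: 17/49746 ≈ 0.00034174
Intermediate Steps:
F(G, y) = G + y
F(240, -206)/99492 = (240 - 206)/99492 = 34*(1/99492) = 17/49746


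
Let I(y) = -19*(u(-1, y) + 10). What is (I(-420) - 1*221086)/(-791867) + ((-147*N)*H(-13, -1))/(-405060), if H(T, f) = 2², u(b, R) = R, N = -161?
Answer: 952767717/26729470585 ≈ 0.035645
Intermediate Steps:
H(T, f) = 4
I(y) = -190 - 19*y (I(y) = -19*(y + 10) = -19*(10 + y) = -190 - 19*y)
(I(-420) - 1*221086)/(-791867) + ((-147*N)*H(-13, -1))/(-405060) = ((-190 - 19*(-420)) - 1*221086)/(-791867) + (-147*(-161)*4)/(-405060) = ((-190 + 7980) - 221086)*(-1/791867) + (23667*4)*(-1/405060) = (7790 - 221086)*(-1/791867) + 94668*(-1/405060) = -213296*(-1/791867) - 7889/33755 = 213296/791867 - 7889/33755 = 952767717/26729470585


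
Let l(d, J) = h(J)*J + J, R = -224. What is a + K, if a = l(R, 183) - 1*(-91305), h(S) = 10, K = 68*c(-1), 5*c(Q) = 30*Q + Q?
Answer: 464482/5 ≈ 92896.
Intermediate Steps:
c(Q) = 31*Q/5 (c(Q) = (30*Q + Q)/5 = (31*Q)/5 = 31*Q/5)
K = -2108/5 (K = 68*((31/5)*(-1)) = 68*(-31/5) = -2108/5 ≈ -421.60)
l(d, J) = 11*J (l(d, J) = 10*J + J = 11*J)
a = 93318 (a = 11*183 - 1*(-91305) = 2013 + 91305 = 93318)
a + K = 93318 - 2108/5 = 464482/5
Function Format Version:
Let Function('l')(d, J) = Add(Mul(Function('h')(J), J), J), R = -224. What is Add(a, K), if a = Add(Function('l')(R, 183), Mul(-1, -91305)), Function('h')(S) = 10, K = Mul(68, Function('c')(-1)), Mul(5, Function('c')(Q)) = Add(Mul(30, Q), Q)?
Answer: Rational(464482, 5) ≈ 92896.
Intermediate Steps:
Function('c')(Q) = Mul(Rational(31, 5), Q) (Function('c')(Q) = Mul(Rational(1, 5), Add(Mul(30, Q), Q)) = Mul(Rational(1, 5), Mul(31, Q)) = Mul(Rational(31, 5), Q))
K = Rational(-2108, 5) (K = Mul(68, Mul(Rational(31, 5), -1)) = Mul(68, Rational(-31, 5)) = Rational(-2108, 5) ≈ -421.60)
Function('l')(d, J) = Mul(11, J) (Function('l')(d, J) = Add(Mul(10, J), J) = Mul(11, J))
a = 93318 (a = Add(Mul(11, 183), Mul(-1, -91305)) = Add(2013, 91305) = 93318)
Add(a, K) = Add(93318, Rational(-2108, 5)) = Rational(464482, 5)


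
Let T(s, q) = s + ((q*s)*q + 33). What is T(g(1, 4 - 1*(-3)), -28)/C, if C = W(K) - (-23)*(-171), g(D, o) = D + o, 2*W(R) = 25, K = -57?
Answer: -12626/7841 ≈ -1.6103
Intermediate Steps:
W(R) = 25/2 (W(R) = (1/2)*25 = 25/2)
T(s, q) = 33 + s + s*q**2 (T(s, q) = s + (s*q**2 + 33) = s + (33 + s*q**2) = 33 + s + s*q**2)
C = -7841/2 (C = 25/2 - (-23)*(-171) = 25/2 - 1*3933 = 25/2 - 3933 = -7841/2 ≈ -3920.5)
T(g(1, 4 - 1*(-3)), -28)/C = (33 + (1 + (4 - 1*(-3))) + (1 + (4 - 1*(-3)))*(-28)**2)/(-7841/2) = (33 + (1 + (4 + 3)) + (1 + (4 + 3))*784)*(-2/7841) = (33 + (1 + 7) + (1 + 7)*784)*(-2/7841) = (33 + 8 + 8*784)*(-2/7841) = (33 + 8 + 6272)*(-2/7841) = 6313*(-2/7841) = -12626/7841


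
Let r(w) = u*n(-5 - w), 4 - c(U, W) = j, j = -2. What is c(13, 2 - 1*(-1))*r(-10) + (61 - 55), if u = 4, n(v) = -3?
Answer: -66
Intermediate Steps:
c(U, W) = 6 (c(U, W) = 4 - 1*(-2) = 4 + 2 = 6)
r(w) = -12 (r(w) = 4*(-3) = -12)
c(13, 2 - 1*(-1))*r(-10) + (61 - 55) = 6*(-12) + (61 - 55) = -72 + 6 = -66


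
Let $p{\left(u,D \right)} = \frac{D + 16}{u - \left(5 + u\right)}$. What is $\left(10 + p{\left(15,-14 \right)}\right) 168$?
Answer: $\frac{8064}{5} \approx 1612.8$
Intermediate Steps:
$p{\left(u,D \right)} = - \frac{16}{5} - \frac{D}{5}$ ($p{\left(u,D \right)} = \frac{16 + D}{-5} = \left(16 + D\right) \left(- \frac{1}{5}\right) = - \frac{16}{5} - \frac{D}{5}$)
$\left(10 + p{\left(15,-14 \right)}\right) 168 = \left(10 - \frac{2}{5}\right) 168 = \frac{48}{5} \cdot 168 = \frac{8064}{5}$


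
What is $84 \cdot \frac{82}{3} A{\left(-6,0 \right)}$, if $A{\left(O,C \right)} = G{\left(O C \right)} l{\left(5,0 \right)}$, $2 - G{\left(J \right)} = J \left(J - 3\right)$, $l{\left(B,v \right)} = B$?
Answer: $22960$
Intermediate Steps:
$G{\left(J \right)} = 2 - J \left(-3 + J\right)$ ($G{\left(J \right)} = 2 - J \left(J - 3\right) = 2 - J \left(-3 + J\right)$)
$A{\left(O,C \right)} = 10 - 5 C^{2} O^{2} + 15 C O$ ($A{\left(O,C \right)} = \left(2 - \left(O C\right)^{2} + 3 O C\right) 5 = \left(2 - \left(C O\right)^{2} + 3 C O\right) 5 = \left(2 - C^{2} O^{2} + 3 C O\right) 5 = 10 - 5 C^{2} O^{2} + 15 C O$)
$84 \cdot \frac{82}{3} A{\left(-6,0 \right)} = 84 \cdot \frac{82}{3} \left(10 - 5 \cdot 0^{2} \left(-6\right)^{2} + 15 \cdot 0 \left(-6\right)\right) = 84 \cdot 82 \cdot \frac{1}{3} \left(10 - 0 \cdot 36 + 0\right) = 84 \cdot \frac{82}{3} \left(10 + 0 + 0\right) = 2296 \cdot 10 = 22960$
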